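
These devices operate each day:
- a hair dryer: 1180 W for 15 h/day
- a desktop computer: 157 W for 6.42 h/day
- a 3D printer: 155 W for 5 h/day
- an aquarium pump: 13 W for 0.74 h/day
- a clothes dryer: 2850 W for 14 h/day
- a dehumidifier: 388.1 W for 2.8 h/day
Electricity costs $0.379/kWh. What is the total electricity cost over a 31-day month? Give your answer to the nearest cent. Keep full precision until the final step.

$710.57

hair dryer: 1180 W × 15 h × 31 d = 548,700 Wh = 548.7 kWh
desktop computer: 157 W × 6.42 h × 31 d = 31,246 Wh = 31.25 kWh
3D printer: 155 W × 5 h × 31 d = 24,025 Wh = 24.02 kWh
aquarium pump: 13 W × 0.74 h × 31 d = 298 Wh = 0.2982 kWh
clothes dryer: 2850 W × 14 h × 31 d = 1,236,900 Wh = 1,237 kWh
dehumidifier: 388.1 W × 2.8 h × 31 d = 33,687 Wh = 33.69 kWh
Total energy = 548.7 + 31.25 + 24.02 + 0.2982 + 1,237 + 33.69 = 1,875 kWh
Cost = 1,875 kWh × $0.379 = $710.57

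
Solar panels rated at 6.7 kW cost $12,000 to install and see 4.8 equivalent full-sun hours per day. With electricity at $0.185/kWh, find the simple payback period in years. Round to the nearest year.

6 years

Daily generation = 6.7 kW × 4.8 h = 32.16 kWh
Annual generation = 32.16 × 365 = 11738 kWh
Annual savings = 11738 × $0.185 = $2,171.60
Payback = $12,000 / $2,171.60 = 5.53 years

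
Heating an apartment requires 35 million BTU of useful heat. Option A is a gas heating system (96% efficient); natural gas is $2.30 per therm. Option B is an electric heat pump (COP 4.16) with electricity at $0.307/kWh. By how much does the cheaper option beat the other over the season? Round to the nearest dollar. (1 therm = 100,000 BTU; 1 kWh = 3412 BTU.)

$82

Heat load = 35 × 10⁶ BTU = 35,000,000 BTU
Gas: input = 35,000,000 / 0.96 = 36,458,333 BTU = 364.6 therm → 364.6 × $2.30 = $838.54
Heat pump: 35,000,000 BTU / 3412 = 10,260 kWh heat; / 4.16 = 2,466 kWh in → × $0.307 = $757.01
Difference = |$838.54 − $757.01| = $81.53 ≈ $82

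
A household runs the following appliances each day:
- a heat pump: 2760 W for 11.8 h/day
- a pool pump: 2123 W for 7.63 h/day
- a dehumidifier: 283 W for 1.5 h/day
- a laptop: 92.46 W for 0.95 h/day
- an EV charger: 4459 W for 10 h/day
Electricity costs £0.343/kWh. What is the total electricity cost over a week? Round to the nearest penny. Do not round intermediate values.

heat pump: 2760 W × 11.8 h × 7 d = 227,976 Wh = 228 kWh
pool pump: 2123 W × 7.63 h × 7 d = 113,389 Wh = 113.4 kWh
dehumidifier: 283 W × 1.5 h × 7 d = 2,972 Wh = 2.971 kWh
laptop: 92.46 W × 0.95 h × 7 d = 615 Wh = 0.6149 kWh
EV charger: 4459 W × 10 h × 7 d = 312,130 Wh = 312.1 kWh
Total energy = 228 + 113.4 + 2.971 + 0.6149 + 312.1 = 657.1 kWh
Cost = 657.1 kWh × £0.343 = £225.38

£225.38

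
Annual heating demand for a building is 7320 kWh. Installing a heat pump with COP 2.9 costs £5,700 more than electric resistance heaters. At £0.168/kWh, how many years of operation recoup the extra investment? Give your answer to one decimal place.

Resistance: 7320 kWh × £0.168 = £1,229.76/yr
Heat pump: 7320 / 2.9 = 2524 kWh in → × £0.168 = £424.06/yr
Annual savings = £805.70
Payback = £5,700 / £805.70 = 7.07 years

7.1 years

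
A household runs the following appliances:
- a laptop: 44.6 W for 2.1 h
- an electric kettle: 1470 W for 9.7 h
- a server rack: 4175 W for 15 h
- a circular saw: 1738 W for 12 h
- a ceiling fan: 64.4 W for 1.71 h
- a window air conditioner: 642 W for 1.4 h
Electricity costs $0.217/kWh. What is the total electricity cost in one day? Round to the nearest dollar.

laptop: 44.6 W × 2.1 h = 94 Wh = 0.09366 kWh
electric kettle: 1470 W × 9.7 h = 14,259 Wh = 14.26 kWh
server rack: 4175 W × 15 h = 62,625 Wh = 62.62 kWh
circular saw: 1738 W × 12 h = 20,856 Wh = 20.86 kWh
ceiling fan: 64.4 W × 1.71 h = 110 Wh = 0.1101 kWh
window air conditioner: 642 W × 1.4 h = 899 Wh = 0.8988 kWh
Total energy = 0.09366 + 14.26 + 62.62 + 20.86 + 0.1101 + 0.8988 = 98.84 kWh
Cost = 98.84 kWh × $0.217 = $21.45 ≈ $21

$21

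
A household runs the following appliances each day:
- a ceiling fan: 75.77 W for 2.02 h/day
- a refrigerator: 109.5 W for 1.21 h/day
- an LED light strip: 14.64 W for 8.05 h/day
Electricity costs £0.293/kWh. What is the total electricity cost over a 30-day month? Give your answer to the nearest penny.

ceiling fan: 75.77 W × 2.02 h × 30 d = 4,592 Wh = 4.592 kWh
refrigerator: 109.5 W × 1.21 h × 30 d = 3,975 Wh = 3.975 kWh
LED light strip: 14.64 W × 8.05 h × 30 d = 3,536 Wh = 3.536 kWh
Total energy = 4.592 + 3.975 + 3.536 = 12.1 kWh
Cost = 12.1 kWh × £0.293 = £3.55

£3.55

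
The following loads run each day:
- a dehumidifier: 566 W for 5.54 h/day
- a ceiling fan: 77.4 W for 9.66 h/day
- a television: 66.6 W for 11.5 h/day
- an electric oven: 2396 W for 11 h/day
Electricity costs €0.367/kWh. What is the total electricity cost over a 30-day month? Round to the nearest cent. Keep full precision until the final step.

€341.37

dehumidifier: 566 W × 5.54 h × 30 d = 94,069 Wh = 94.07 kWh
ceiling fan: 77.4 W × 9.66 h × 30 d = 22,431 Wh = 22.43 kWh
television: 66.6 W × 11.5 h × 30 d = 22,977 Wh = 22.98 kWh
electric oven: 2396 W × 11 h × 30 d = 790,680 Wh = 790.7 kWh
Total energy = 94.07 + 22.43 + 22.98 + 790.7 = 930.2 kWh
Cost = 930.2 kWh × €0.367 = €341.37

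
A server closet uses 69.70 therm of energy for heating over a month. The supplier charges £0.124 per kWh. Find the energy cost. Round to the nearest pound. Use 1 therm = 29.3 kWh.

69.70 therm × (29.3 kWh/therm) = 2,042 kWh
Cost = 2,042 kWh × £0.124/kWh = £253.23 ≈ £253

£253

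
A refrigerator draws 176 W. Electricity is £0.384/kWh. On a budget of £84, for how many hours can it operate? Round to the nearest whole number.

Energy budget = £84 / £0.384 per kWh = 218.8 kWh = 218,750 Wh
Runtime = 218,750 Wh / 176 W = 1,243 h

1243 h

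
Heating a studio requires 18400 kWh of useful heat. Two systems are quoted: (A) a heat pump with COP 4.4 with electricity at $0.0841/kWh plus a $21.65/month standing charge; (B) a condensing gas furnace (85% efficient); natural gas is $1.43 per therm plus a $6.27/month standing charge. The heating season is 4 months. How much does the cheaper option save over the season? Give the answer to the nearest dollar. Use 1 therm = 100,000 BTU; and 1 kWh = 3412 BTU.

$643

Heat load = 18400 kWh × 3412 = 62,780,800 BTU
Gas: input = 62,780,800 / 0.85 = 73,859,765 BTU = 738.6 therm → 738.6 × $1.43 = $1,056.19; + 4 × $6.27 standing = $1,081.27
Heat pump: 62,780,800 BTU / 3412 = 18,400 kWh heat; / 4.4 = 4,182 kWh in → × $0.0841 = $351.69; + 4 × $21.65 standing = $438.29
Difference = |$1,081.27 − $438.29| = $642.98 ≈ $643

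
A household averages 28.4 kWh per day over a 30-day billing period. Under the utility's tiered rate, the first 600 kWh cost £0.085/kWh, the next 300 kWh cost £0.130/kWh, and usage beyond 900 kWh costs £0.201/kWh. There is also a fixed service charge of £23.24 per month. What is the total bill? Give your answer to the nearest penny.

Usage = 28.4 kWh/day × 30 days = 852 kWh
First 600 kWh × £0.085 = £51.00
Next 252 kWh × £0.130 = £32.76
Remaining tier: 0 kWh (not reached)
Energy charge = £83.76; + service £23.24 = £107.00

£107.00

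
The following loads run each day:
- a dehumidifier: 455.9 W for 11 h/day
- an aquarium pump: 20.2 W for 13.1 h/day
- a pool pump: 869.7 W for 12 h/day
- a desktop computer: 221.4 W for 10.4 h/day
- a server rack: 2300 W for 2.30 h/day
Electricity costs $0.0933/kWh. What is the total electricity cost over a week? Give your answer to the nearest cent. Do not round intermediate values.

$15.22

dehumidifier: 455.9 W × 11 h × 7 d = 35,104 Wh = 35.1 kWh
aquarium pump: 20.2 W × 13.1 h × 7 d = 1,852 Wh = 1.852 kWh
pool pump: 869.7 W × 12 h × 7 d = 73,055 Wh = 73.05 kWh
desktop computer: 221.4 W × 10.4 h × 7 d = 16,118 Wh = 16.12 kWh
server rack: 2300 W × 2.30 h × 7 d = 37,030 Wh = 37.03 kWh
Total energy = 35.1 + 1.852 + 73.05 + 16.12 + 37.03 = 163.2 kWh
Cost = 163.2 kWh × $0.0933 = $15.22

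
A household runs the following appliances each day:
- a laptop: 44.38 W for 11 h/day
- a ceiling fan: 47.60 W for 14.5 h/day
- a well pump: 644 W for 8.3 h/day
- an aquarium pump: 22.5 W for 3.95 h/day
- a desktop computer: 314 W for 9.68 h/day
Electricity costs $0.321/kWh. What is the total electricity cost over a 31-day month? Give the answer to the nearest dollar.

$96

laptop: 44.38 W × 11 h × 31 d = 15,134 Wh = 15.13 kWh
ceiling fan: 47.60 W × 14.5 h × 31 d = 21,396 Wh = 21.4 kWh
well pump: 644 W × 8.3 h × 31 d = 165,701 Wh = 165.7 kWh
aquarium pump: 22.5 W × 3.95 h × 31 d = 2,755 Wh = 2.755 kWh
desktop computer: 314 W × 9.68 h × 31 d = 94,225 Wh = 94.23 kWh
Total energy = 15.13 + 21.4 + 165.7 + 2.755 + 94.23 = 299.2 kWh
Cost = 299.2 kWh × $0.321 = $96.05 ≈ $96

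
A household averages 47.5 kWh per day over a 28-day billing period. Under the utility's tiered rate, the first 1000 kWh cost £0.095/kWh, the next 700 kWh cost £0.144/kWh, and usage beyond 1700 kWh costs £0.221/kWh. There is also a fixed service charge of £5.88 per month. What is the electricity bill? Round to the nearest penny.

Usage = 47.5 kWh/day × 28 days = 1330 kWh
First 1000 kWh × £0.095 = £95.00
Next 330 kWh × £0.144 = £47.52
Remaining tier: 0 kWh (not reached)
Energy charge = £142.52; + service £5.88 = £148.40

£148.40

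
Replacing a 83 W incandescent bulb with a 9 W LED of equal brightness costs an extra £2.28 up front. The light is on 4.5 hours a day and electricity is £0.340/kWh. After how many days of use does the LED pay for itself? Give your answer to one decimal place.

20.1 days

Power saved = 83 − 9 = 74 W
Daily energy saved = 74 W × 4.5 h = 333 Wh = 0.333 kWh
Daily savings = 0.333 × £0.340 = £0.1132
Payback = £2.28 / £0.1132 per day = 20.14 days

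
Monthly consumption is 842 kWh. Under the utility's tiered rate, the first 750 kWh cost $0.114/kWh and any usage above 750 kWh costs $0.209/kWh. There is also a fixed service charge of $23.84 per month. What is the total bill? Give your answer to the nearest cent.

First 750 kWh × $0.114 = $85.50
Remaining 92 kWh × $0.209 = $19.23
Energy charge = $104.73; + service $23.84 = $128.57

$128.57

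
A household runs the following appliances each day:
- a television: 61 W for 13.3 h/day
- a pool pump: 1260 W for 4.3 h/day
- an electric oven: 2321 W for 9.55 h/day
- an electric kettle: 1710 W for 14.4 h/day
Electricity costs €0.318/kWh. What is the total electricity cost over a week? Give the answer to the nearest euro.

€118

television: 61 W × 13.3 h × 7 d = 5,679 Wh = 5.679 kWh
pool pump: 1260 W × 4.3 h × 7 d = 37,926 Wh = 37.93 kWh
electric oven: 2321 W × 9.55 h × 7 d = 155,159 Wh = 155.2 kWh
electric kettle: 1710 W × 14.4 h × 7 d = 172,368 Wh = 172.4 kWh
Total energy = 5.679 + 37.93 + 155.2 + 172.4 = 371.1 kWh
Cost = 371.1 kWh × €0.318 = €118.02 ≈ €118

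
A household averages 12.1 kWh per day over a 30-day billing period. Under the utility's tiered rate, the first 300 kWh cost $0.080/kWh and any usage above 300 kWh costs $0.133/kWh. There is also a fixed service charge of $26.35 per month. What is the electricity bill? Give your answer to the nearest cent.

Usage = 12.1 kWh/day × 30 days = 363 kWh
First 300 kWh × $0.080 = $24.00
Remaining 63 kWh × $0.133 = $8.38
Energy charge = $32.38; + service $26.35 = $58.73

$58.73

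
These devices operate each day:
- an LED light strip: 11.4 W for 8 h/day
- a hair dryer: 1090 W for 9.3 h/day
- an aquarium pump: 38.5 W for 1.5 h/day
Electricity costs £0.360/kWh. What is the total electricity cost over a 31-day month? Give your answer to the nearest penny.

£114.79

LED light strip: 11.4 W × 8 h × 31 d = 2,827 Wh = 2.827 kWh
hair dryer: 1090 W × 9.3 h × 31 d = 314,247 Wh = 314.2 kWh
aquarium pump: 38.5 W × 1.5 h × 31 d = 1,790 Wh = 1.79 kWh
Total energy = 2.827 + 314.2 + 1.79 = 318.9 kWh
Cost = 318.9 kWh × £0.360 = £114.79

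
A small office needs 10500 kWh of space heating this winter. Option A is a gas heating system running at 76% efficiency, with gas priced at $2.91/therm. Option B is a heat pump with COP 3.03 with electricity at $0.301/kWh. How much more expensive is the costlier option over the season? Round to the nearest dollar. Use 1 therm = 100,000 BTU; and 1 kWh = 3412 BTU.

$329

Heat load = 10500 kWh × 3412 = 35,826,000 BTU
Gas: input = 35,826,000 / 0.76 = 47,139,474 BTU = 471.4 therm → 471.4 × $2.91 = $1,371.76
Heat pump: 35,826,000 BTU / 3412 = 10,500 kWh heat; / 3.03 = 3,465 kWh in → × $0.301 = $1,043.07
Difference = |$1,371.76 − $1,043.07| = $328.69 ≈ $329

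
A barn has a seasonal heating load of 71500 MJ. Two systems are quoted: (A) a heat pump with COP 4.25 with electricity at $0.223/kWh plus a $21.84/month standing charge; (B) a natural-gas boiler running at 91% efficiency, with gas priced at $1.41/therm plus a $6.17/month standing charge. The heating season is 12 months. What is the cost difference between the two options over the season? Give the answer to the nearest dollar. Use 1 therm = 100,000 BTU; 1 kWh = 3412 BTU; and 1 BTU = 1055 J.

Heat load = 71500 MJ = 71,500,000,000 J / 1055 = 67,772,512 BTU
Gas: input = 67,772,512 / 0.91 = 74,475,288 BTU = 744.8 therm → 744.8 × $1.41 = $1,050.10; + 12 × $6.17 standing = $1,124.14
Heat pump: 67,772,512 BTU / 3412 = 19,860 kWh heat; / 4.25 = 4,674 kWh in → × $0.223 = $1,042.22; + 12 × $21.84 standing = $1,304.30
Difference = |$1,124.14 − $1,304.30| = $180.16 ≈ $180

$180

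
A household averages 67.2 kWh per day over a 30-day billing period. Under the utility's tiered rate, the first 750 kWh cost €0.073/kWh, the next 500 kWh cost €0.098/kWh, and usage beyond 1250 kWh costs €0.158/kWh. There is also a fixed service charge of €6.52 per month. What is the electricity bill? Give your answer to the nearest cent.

Usage = 67.2 kWh/day × 30 days = 2016 kWh
First 750 kWh × €0.073 = €54.75
Next 500 kWh × €0.098 = €49.00
Remaining 766 kWh × €0.158 = €121.03
Energy charge = €224.78; + service €6.52 = €231.30

€231.30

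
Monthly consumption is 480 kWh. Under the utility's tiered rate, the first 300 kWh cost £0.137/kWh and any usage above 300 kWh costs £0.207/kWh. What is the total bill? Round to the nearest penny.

First 300 kWh × £0.137 = £41.10
Remaining 180 kWh × £0.207 = £37.26
Total = £78.36

£78.36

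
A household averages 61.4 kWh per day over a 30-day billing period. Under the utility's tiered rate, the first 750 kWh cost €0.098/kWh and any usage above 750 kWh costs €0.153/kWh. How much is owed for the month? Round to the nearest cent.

€240.58

Usage = 61.4 kWh/day × 30 days = 1842 kWh
First 750 kWh × €0.098 = €73.50
Remaining 1092 kWh × €0.153 = €167.08
Total = €240.58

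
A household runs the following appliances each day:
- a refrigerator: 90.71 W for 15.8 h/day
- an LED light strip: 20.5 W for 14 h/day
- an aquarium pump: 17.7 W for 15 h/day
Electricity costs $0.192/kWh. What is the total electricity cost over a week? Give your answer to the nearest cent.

refrigerator: 90.71 W × 15.8 h × 7 d = 10,033 Wh = 10.03 kWh
LED light strip: 20.5 W × 14 h × 7 d = 2,009 Wh = 2.009 kWh
aquarium pump: 17.7 W × 15 h × 7 d = 1,858 Wh = 1.859 kWh
Total energy = 10.03 + 2.009 + 1.859 = 13.9 kWh
Cost = 13.9 kWh × $0.192 = $2.67

$2.67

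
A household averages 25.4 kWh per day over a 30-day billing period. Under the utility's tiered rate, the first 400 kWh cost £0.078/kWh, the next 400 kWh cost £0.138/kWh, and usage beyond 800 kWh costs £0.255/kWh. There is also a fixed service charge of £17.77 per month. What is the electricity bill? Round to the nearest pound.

Usage = 25.4 kWh/day × 30 days = 762 kWh
First 400 kWh × £0.078 = £31.20
Next 362 kWh × £0.138 = £49.96
Remaining tier: 0 kWh (not reached)
Energy charge = £81.16; + service £17.77 = £98.93 ≈ £99

£99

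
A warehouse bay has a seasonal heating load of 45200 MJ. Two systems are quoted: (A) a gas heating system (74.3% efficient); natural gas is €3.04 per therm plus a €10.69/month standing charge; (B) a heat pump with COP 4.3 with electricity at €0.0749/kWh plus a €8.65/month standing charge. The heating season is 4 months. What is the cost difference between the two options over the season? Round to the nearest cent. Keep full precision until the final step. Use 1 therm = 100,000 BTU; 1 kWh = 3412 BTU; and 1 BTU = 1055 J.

Heat load = 45200 MJ = 45,200,000,000 J / 1055 = 42,843,602 BTU
Gas: input = 42,843,602 / 0.743 = 57,662,990 BTU = 576.6 therm → 576.6 × €3.04 = €1,752.95; + 4 × €10.69 standing = €1,795.71
Heat pump: 42,843,602 BTU / 3412 = 12,560 kWh heat; / 4.3 = 2,920 kWh in → × €0.0749 = €218.72; + 4 × €8.65 standing = €253.32
Difference = |€1,795.71 − €253.32| = €1,542.39

€1542.39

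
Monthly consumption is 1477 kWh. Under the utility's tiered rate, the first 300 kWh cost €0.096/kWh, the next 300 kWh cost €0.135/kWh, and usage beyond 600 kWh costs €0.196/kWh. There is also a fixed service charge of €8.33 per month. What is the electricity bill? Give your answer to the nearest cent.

€249.52

First 300 kWh × €0.096 = €28.80
Next 300 kWh × €0.135 = €40.50
Remaining 877 kWh × €0.196 = €171.89
Energy charge = €241.19; + service €8.33 = €249.52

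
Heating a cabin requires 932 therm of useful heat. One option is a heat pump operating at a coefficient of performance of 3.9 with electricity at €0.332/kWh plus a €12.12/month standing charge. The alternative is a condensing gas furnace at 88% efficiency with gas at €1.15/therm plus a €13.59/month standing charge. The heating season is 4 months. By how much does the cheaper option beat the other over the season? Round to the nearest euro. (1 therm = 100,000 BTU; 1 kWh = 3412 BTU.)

Heat load = 932 therm × 100,000 = 93,200,000 BTU
Gas: input = 93,200,000 / 0.88 = 105,909,091 BTU = 1,059 therm → 1,059 × €1.15 = €1,217.95; + 4 × €13.59 standing = €1,272.31
Heat pump: 93,200,000 BTU / 3412 = 27,320 kWh heat; / 3.9 = 7,004 kWh in → × €0.332 = €2,325.31; + 4 × €12.12 standing = €2,373.79
Difference = |€1,272.31 − €2,373.79| = €1,101.47 ≈ €1101

€1101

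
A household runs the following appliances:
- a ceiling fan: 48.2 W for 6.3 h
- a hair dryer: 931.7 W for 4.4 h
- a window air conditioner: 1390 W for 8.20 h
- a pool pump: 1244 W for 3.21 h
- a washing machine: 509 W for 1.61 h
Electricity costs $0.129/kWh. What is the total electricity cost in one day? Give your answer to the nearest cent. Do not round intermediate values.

ceiling fan: 48.2 W × 6.3 h = 304 Wh = 0.3037 kWh
hair dryer: 931.7 W × 4.4 h = 4,099 Wh = 4.099 kWh
window air conditioner: 1390 W × 8.20 h = 11,398 Wh = 11.4 kWh
pool pump: 1244 W × 3.21 h = 3,993 Wh = 3.993 kWh
washing machine: 509 W × 1.61 h = 819 Wh = 0.8195 kWh
Total energy = 0.3037 + 4.099 + 11.4 + 3.993 + 0.8195 = 20.61 kWh
Cost = 20.61 kWh × $0.129 = $2.66

$2.66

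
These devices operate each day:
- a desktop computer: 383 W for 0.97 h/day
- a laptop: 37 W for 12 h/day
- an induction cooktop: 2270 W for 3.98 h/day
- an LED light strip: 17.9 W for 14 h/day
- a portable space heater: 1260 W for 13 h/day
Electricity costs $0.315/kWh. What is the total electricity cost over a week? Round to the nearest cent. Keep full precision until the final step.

$58.39

desktop computer: 383 W × 0.97 h × 7 d = 2,601 Wh = 2.601 kWh
laptop: 37 W × 12 h × 7 d = 3,108 Wh = 3.108 kWh
induction cooktop: 2270 W × 3.98 h × 7 d = 63,242 Wh = 63.24 kWh
LED light strip: 17.9 W × 14 h × 7 d = 1,754 Wh = 1.754 kWh
portable space heater: 1260 W × 13 h × 7 d = 114,660 Wh = 114.7 kWh
Total energy = 2.601 + 3.108 + 63.24 + 1.754 + 114.7 = 185.4 kWh
Cost = 185.4 kWh × $0.315 = $58.39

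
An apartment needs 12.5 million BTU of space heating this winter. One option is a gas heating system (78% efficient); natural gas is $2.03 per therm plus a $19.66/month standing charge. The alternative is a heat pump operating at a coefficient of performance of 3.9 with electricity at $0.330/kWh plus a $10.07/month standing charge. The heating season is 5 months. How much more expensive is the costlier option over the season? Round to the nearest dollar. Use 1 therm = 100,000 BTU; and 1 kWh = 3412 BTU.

$63

Heat load = 12.5 × 10⁶ BTU = 12,500,000 BTU
Gas: input = 12,500,000 / 0.78 = 16,025,641 BTU = 160.3 therm → 160.3 × $2.03 = $325.32; + 5 × $19.66 standing = $423.62
Heat pump: 12,500,000 BTU / 3412 = 3,664 kWh heat; / 3.9 = 939.4 kWh in → × $0.330 = $309.99; + 5 × $10.07 standing = $360.34
Difference = |$423.62 − $360.34| = $63.28 ≈ $63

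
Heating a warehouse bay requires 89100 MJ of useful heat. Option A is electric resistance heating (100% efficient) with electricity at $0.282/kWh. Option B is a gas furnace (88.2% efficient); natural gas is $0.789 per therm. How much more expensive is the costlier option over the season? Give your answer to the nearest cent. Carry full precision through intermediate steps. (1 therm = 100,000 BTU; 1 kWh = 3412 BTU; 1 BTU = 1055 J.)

$6224.66

Heat load = 89100 MJ = 89,100,000,000 J / 1055 = 84,454,976 BTU
Gas: input = 84,454,976 / 0.882 = 95,753,941 BTU = 957.5 therm → 957.5 × $0.789 = $755.50
Electric: 84,454,976 BTU / 3412 = 24,750 kWh → × $0.282 = $6,980.16
Difference = |$755.50 − $6,980.16| = $6,224.66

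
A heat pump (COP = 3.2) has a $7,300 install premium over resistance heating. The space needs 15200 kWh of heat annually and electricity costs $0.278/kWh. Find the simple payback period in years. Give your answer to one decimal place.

Resistance: 15200 kWh × $0.278 = $4,225.60/yr
Heat pump: 15200 / 3.2 = 4750 kWh in → × $0.278 = $1,320.50/yr
Annual savings = $2,905.10
Payback = $7,300 / $2,905.10 = 2.51 years

2.5 years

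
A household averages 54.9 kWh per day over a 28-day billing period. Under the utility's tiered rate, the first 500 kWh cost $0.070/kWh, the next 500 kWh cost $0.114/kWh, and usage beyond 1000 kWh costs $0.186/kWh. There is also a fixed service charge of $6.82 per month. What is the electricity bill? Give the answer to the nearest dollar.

Usage = 54.9 kWh/day × 28 days = 1537.2 kWh
First 500 kWh × $0.070 = $35.00
Next 500 kWh × $0.114 = $57.00
Remaining 537.2 kWh × $0.186 = $99.92
Energy charge = $191.92; + service $6.82 = $198.74 ≈ $199

$199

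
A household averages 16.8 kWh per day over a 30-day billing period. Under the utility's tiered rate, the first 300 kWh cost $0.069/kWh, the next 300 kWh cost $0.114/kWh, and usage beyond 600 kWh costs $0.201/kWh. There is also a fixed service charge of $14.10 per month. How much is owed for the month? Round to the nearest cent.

Usage = 16.8 kWh/day × 30 days = 504 kWh
First 300 kWh × $0.069 = $20.70
Next 204 kWh × $0.114 = $23.26
Remaining tier: 0 kWh (not reached)
Energy charge = $43.96; + service $14.10 = $58.06

$58.06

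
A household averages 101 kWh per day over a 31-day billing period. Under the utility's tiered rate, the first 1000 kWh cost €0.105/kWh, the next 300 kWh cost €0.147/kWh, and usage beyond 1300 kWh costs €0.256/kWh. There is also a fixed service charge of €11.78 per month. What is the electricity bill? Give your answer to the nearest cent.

Usage = 101 kWh/day × 31 days = 3131 kWh
First 1000 kWh × €0.105 = €105.00
Next 300 kWh × €0.147 = €44.10
Remaining 1831 kWh × €0.256 = €468.74
Energy charge = €617.84; + service €11.78 = €629.62

€629.62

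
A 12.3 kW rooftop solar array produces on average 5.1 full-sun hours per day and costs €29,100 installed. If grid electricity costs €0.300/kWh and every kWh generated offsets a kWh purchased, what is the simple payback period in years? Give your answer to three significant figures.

4.24 years

Daily generation = 12.3 kW × 5.1 h = 62.73 kWh
Annual generation = 62.73 × 365 = 22896 kWh
Annual savings = 22896 × €0.300 = €6,868.93
Payback = €29,100 / €6,868.93 = 4.24 years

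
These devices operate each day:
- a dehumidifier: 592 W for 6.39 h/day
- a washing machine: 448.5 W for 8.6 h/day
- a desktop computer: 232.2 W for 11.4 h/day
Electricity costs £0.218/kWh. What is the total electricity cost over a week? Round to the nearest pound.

£16

dehumidifier: 592 W × 6.39 h × 7 d = 26,480 Wh = 26.48 kWh
washing machine: 448.5 W × 8.6 h × 7 d = 27,000 Wh = 27 kWh
desktop computer: 232.2 W × 11.4 h × 7 d = 18,530 Wh = 18.53 kWh
Total energy = 26.48 + 27 + 18.53 = 72.01 kWh
Cost = 72.01 kWh × £0.218 = £15.70 ≈ £16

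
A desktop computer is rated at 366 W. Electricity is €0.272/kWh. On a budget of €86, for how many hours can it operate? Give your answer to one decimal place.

863.9 h

Energy budget = €86 / €0.272 per kWh = 316.2 kWh = 316,176 Wh
Runtime = 316,176 Wh / 366 W = 863.9 h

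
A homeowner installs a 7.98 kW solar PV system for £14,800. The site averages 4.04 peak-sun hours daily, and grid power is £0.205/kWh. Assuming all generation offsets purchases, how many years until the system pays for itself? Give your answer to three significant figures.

Daily generation = 7.98 kW × 4.04 h = 32.24 kWh
Annual generation = 32.24 × 365 = 11767 kWh
Annual savings = 11767 × £0.205 = £2,412.30
Payback = £14,800 / £2,412.30 = 6.14 years

6.14 years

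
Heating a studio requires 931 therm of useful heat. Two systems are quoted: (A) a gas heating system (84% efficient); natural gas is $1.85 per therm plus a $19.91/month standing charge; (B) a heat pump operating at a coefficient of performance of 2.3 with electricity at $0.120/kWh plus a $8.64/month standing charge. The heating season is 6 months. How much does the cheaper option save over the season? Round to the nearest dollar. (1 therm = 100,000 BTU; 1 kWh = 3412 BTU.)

Heat load = 931 therm × 100,000 = 93,100,000 BTU
Gas: input = 93,100,000 / 0.84 = 110,833,333 BTU = 1,108 therm → 1,108 × $1.85 = $2,050.42; + 6 × $19.91 standing = $2,169.88
Heat pump: 93,100,000 BTU / 3412 = 27,290 kWh heat; / 2.3 = 11,860 kWh in → × $0.120 = $1,423.62; + 6 × $8.64 standing = $1,475.46
Difference = |$2,169.88 − $1,475.46| = $694.42 ≈ $694

$694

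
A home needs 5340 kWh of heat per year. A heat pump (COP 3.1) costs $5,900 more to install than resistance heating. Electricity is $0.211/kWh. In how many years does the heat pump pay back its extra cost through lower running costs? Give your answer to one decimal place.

7.7 years

Resistance: 5340 kWh × $0.211 = $1,126.74/yr
Heat pump: 5340 / 3.1 = 1723 kWh in → × $0.211 = $363.46/yr
Annual savings = $763.28
Payback = $5,900 / $763.28 = 7.73 years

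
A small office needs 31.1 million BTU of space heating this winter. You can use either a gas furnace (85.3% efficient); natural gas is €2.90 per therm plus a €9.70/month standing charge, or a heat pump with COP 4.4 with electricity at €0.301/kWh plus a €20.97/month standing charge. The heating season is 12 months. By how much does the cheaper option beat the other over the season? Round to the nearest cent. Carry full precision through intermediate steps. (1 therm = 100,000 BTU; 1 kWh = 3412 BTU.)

Heat load = 31.1 × 10⁶ BTU = 31,100,000 BTU
Gas: input = 31,100,000 / 0.853 = 36,459,555 BTU = 364.6 therm → 364.6 × €2.90 = €1,057.33; + 12 × €9.70 standing = €1,173.73
Heat pump: 31,100,000 BTU / 3412 = 9,115 kWh heat; / 4.4 = 2,072 kWh in → × €0.301 = €623.54; + 12 × €20.97 standing = €875.18
Difference = |€1,173.73 − €875.18| = €298.55

€298.55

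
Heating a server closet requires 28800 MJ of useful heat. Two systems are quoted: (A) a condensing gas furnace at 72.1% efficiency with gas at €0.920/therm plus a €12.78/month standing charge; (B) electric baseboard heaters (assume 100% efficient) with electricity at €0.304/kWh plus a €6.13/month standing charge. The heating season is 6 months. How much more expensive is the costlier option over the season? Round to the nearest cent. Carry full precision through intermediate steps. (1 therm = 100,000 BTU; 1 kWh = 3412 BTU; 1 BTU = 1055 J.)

Heat load = 28800 MJ = 28,800,000,000 J / 1055 = 27,298,578 BTU
Gas: input = 27,298,578 / 0.721 = 37,862,106 BTU = 378.6 therm → 378.6 × €0.920 = €348.33; + 6 × €12.78 standing = €425.01
Electric: 27,298,578 BTU / 3412 = 8,001 kWh → × €0.304 = €2,432.23; + 6 × €6.13 standing = €2,469.01
Difference = |€425.01 − €2,469.01| = €2,044.00

€2044.00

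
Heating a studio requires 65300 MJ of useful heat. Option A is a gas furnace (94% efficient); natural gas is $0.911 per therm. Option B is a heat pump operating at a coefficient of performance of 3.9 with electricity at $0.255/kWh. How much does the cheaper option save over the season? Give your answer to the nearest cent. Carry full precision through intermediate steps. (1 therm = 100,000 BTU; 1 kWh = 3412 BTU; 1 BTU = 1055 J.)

Heat load = 65300 MJ = 65,300,000,000 J / 1055 = 61,895,735 BTU
Gas: input = 61,895,735 / 0.94 = 65,846,526 BTU = 658.5 therm → 658.5 × $0.911 = $599.86
Heat pump: 61,895,735 BTU / 3412 = 18,140 kWh heat; / 3.9 = 4,651 kWh in → × $0.255 = $1,186.12
Difference = |$599.86 − $1,186.12| = $586.25

$586.25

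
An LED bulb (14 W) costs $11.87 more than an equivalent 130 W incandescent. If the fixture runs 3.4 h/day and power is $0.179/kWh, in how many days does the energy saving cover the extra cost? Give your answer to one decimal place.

Power saved = 130 − 14 = 116 W
Daily energy saved = 116 W × 3.4 h = 394.4 Wh = 0.3944 kWh
Daily savings = 0.3944 × $0.179 = $0.0706
Payback = $11.87 / $0.0706 per day = 168.1 days

168.1 days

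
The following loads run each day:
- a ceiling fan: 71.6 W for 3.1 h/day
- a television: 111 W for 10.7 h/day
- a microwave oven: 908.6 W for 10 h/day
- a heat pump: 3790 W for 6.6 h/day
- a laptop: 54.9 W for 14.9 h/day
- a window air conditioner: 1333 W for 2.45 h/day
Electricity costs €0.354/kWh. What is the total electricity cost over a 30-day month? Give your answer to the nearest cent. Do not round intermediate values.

ceiling fan: 71.6 W × 3.1 h × 30 d = 6,659 Wh = 6.659 kWh
television: 111 W × 10.7 h × 30 d = 35,631 Wh = 35.63 kWh
microwave oven: 908.6 W × 10 h × 30 d = 272,580 Wh = 272.6 kWh
heat pump: 3790 W × 6.6 h × 30 d = 750,420 Wh = 750.4 kWh
laptop: 54.9 W × 14.9 h × 30 d = 24,540 Wh = 24.54 kWh
window air conditioner: 1333 W × 2.45 h × 30 d = 97,976 Wh = 97.98 kWh
Total energy = 6.659 + 35.63 + 272.6 + 750.4 + 24.54 + 97.98 = 1,188 kWh
Cost = 1,188 kWh × €0.354 = €420.48

€420.48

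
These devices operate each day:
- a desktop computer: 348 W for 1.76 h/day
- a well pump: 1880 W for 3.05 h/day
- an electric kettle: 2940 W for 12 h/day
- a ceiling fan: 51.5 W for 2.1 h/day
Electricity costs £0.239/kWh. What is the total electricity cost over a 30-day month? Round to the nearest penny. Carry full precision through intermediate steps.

desktop computer: 348 W × 1.76 h × 30 d = 18,374 Wh = 18.37 kWh
well pump: 1880 W × 3.05 h × 30 d = 172,020 Wh = 172 kWh
electric kettle: 2940 W × 12 h × 30 d = 1,058,400 Wh = 1,058 kWh
ceiling fan: 51.5 W × 2.1 h × 30 d = 3,244 Wh = 3.244 kWh
Total energy = 18.37 + 172 + 1,058 + 3.244 = 1,252 kWh
Cost = 1,252 kWh × £0.239 = £299.24

£299.24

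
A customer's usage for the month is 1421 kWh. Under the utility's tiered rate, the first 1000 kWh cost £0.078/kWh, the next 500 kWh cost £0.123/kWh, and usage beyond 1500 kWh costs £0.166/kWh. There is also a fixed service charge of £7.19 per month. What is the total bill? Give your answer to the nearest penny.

£136.97

First 1000 kWh × £0.078 = £78.00
Next 421 kWh × £0.123 = £51.78
Remaining tier: 0 kWh (not reached)
Energy charge = £129.78; + service £7.19 = £136.97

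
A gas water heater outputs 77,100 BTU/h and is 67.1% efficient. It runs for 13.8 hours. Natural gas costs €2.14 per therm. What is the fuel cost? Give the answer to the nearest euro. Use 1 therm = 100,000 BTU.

Heat delivered = 77,100 BTU/h × 13.8 h = 1,063,980 BTU
Gas input = 1,063,980 / 0.671 = 1,585,663 BTU
= 1,585,663 / 100,000 = 15.86 therm
Cost = 15.86 × €2.14/therm = €33.93 ≈ €34

€34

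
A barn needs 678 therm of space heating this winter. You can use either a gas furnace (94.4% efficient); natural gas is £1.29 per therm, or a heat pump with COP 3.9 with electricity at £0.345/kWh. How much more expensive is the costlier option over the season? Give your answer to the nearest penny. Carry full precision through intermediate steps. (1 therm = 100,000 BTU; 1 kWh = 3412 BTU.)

Heat load = 678 therm × 100,000 = 67,800,000 BTU
Gas: input = 67,800,000 / 0.944 = 71,822,034 BTU = 718.2 therm → 718.2 × £1.29 = £926.50
Heat pump: 67,800,000 BTU / 3412 = 19,870 kWh heat; / 3.9 = 5,095 kWh in → × £0.345 = £1,757.82
Difference = |£926.50 − £1,757.82| = £831.32

£831.32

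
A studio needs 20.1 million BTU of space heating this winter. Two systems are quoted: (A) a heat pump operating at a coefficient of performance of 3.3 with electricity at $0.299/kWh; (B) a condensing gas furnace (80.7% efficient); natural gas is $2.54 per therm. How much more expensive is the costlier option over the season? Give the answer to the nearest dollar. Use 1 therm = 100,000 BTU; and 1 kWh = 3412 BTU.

Heat load = 20.1 × 10⁶ BTU = 20,100,000 BTU
Gas: input = 20,100,000 / 0.807 = 24,907,063 BTU = 249.1 therm → 249.1 × $2.54 = $632.64
Heat pump: 20,100,000 BTU / 3412 = 5,891 kWh heat; / 3.3 = 1,785 kWh in → × $0.299 = $533.76
Difference = |$632.64 − $533.76| = $98.88 ≈ $99

$99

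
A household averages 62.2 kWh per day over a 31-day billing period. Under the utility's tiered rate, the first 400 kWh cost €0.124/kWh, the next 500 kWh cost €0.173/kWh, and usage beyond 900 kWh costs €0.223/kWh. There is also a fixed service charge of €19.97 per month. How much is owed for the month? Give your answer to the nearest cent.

€385.36

Usage = 62.2 kWh/day × 31 days = 1928.2 kWh
First 400 kWh × €0.124 = €49.60
Next 500 kWh × €0.173 = €86.50
Remaining 1028.2 kWh × €0.223 = €229.29
Energy charge = €365.39; + service €19.97 = €385.36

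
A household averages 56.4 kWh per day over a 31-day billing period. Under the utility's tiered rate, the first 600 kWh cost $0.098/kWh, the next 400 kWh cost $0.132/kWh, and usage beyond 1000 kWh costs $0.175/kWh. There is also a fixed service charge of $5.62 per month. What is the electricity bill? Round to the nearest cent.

$248.19

Usage = 56.4 kWh/day × 31 days = 1748.4 kWh
First 600 kWh × $0.098 = $58.80
Next 400 kWh × $0.132 = $52.80
Remaining 748.4 kWh × $0.175 = $130.97
Energy charge = $242.57; + service $5.62 = $248.19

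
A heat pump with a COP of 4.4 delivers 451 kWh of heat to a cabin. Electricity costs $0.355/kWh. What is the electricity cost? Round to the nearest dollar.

Electrical input = 451 kWh / 4.4 = 102.5 kWh
Cost = 102.5 × $0.355/kWh = $36.39 ≈ $36

$36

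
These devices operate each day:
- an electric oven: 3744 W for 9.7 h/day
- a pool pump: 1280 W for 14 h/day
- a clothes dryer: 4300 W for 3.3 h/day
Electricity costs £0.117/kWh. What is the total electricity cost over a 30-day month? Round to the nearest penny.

electric oven: 3744 W × 9.7 h × 30 d = 1,089,504 Wh = 1,090 kWh
pool pump: 1280 W × 14 h × 30 d = 537,600 Wh = 537.6 kWh
clothes dryer: 4300 W × 3.3 h × 30 d = 425,700 Wh = 425.7 kWh
Total energy = 1,090 + 537.6 + 425.7 = 2,053 kWh
Cost = 2,053 kWh × £0.117 = £240.18

£240.18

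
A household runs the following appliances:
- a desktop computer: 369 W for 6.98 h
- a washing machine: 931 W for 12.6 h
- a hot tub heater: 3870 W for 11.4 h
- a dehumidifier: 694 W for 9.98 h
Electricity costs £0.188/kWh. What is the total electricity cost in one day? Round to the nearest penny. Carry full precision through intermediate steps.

£12.29

desktop computer: 369 W × 6.98 h = 2,576 Wh = 2.576 kWh
washing machine: 931 W × 12.6 h = 11,731 Wh = 11.73 kWh
hot tub heater: 3870 W × 11.4 h = 44,118 Wh = 44.12 kWh
dehumidifier: 694 W × 9.98 h = 6,926 Wh = 6.926 kWh
Total energy = 2.576 + 11.73 + 44.12 + 6.926 = 65.35 kWh
Cost = 65.35 kWh × £0.188 = £12.29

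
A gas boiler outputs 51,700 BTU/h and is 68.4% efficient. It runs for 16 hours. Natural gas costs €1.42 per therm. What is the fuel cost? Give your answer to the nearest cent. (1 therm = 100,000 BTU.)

Heat delivered = 51,700 BTU/h × 16 h = 827,200 BTU
Gas input = 827,200 / 0.684 = 1,209,357 BTU
= 1,209,357 / 100,000 = 12.09 therm
Cost = 12.09 × €1.42/therm = €17.17

€17.17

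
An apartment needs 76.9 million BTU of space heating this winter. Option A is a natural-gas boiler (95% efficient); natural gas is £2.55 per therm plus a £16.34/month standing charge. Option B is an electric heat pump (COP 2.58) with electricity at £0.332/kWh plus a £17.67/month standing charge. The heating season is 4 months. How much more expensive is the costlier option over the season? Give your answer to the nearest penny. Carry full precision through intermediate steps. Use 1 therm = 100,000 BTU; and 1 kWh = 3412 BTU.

Heat load = 76.9 × 10⁶ BTU = 76,900,000 BTU
Gas: input = 76,900,000 / 0.95 = 80,947,368 BTU = 809.5 therm → 809.5 × £2.55 = £2,064.16; + 4 × £16.34 standing = £2,129.52
Heat pump: 76,900,000 BTU / 3412 = 22,540 kWh heat; / 2.58 = 8,736 kWh in → × £0.332 = £2,900.25; + 4 × £17.67 standing = £2,970.93
Difference = |£2,129.52 − £2,970.93| = £841.41

£841.41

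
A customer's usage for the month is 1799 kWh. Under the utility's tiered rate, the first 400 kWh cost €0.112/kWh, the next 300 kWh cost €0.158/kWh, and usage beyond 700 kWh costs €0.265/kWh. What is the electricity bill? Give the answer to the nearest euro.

First 400 kWh × €0.112 = €44.80
Next 300 kWh × €0.158 = €47.40
Remaining 1099 kWh × €0.265 = €291.24
Total = €383.44 ≈ €383

€383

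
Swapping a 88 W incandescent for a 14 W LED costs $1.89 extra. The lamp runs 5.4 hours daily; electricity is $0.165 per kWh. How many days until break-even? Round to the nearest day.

Power saved = 88 − 14 = 74 W
Daily energy saved = 74 W × 5.4 h = 399.6 Wh = 0.3996 kWh
Daily savings = 0.3996 × $0.165 = $0.0659
Payback = $1.89 / $0.0659 per day = 28.67 days

29 days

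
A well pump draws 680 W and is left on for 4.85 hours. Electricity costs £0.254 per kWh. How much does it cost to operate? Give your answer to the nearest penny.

Energy = 680 W × 4.85 h = 3,298 Wh = 3.298 kWh
Cost = 3.298 kWh × £0.254/kWh = £0.84

£0.84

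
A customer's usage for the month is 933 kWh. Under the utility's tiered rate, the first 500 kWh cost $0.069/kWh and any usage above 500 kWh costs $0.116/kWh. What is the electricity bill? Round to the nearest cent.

$84.73

First 500 kWh × $0.069 = $34.50
Remaining 433 kWh × $0.116 = $50.23
Total = $84.73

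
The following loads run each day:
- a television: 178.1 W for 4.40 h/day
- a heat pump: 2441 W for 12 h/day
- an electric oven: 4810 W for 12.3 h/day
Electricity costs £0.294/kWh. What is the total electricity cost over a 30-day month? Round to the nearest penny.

television: 178.1 W × 4.40 h × 30 d = 23,509 Wh = 23.51 kWh
heat pump: 2441 W × 12 h × 30 d = 878,760 Wh = 878.8 kWh
electric oven: 4810 W × 12.3 h × 30 d = 1,774,890 Wh = 1,775 kWh
Total energy = 23.51 + 878.8 + 1,775 = 2,677 kWh
Cost = 2,677 kWh × £0.294 = £787.08

£787.08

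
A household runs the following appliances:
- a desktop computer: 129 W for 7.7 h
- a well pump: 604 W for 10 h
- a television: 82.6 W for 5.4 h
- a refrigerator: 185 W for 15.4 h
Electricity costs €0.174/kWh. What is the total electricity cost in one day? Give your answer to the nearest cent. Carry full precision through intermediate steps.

desktop computer: 129 W × 7.7 h = 993 Wh = 0.9933 kWh
well pump: 604 W × 10 h = 6,040 Wh = 6.04 kWh
television: 82.6 W × 5.4 h = 446 Wh = 0.446 kWh
refrigerator: 185 W × 15.4 h = 2,849 Wh = 2.849 kWh
Total energy = 0.9933 + 6.04 + 0.446 + 2.849 = 10.33 kWh
Cost = 10.33 kWh × €0.174 = €1.80

€1.80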